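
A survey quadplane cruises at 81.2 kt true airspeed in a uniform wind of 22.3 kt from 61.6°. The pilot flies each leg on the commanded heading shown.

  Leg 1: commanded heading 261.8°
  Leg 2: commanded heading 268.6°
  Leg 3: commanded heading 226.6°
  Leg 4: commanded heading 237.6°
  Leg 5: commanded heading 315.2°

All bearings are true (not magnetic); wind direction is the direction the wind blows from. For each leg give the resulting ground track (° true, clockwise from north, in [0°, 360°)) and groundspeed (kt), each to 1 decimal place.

Leg 1: track=257.5°, groundspeed=102.4 kt
Leg 2: track=262.9°, groundspeed=101.6 kt
Leg 3: track=229.8°, groundspeed=102.9 kt
Leg 4: track=238.5°, groundspeed=103.5 kt
Leg 5: track=301.5°, groundspeed=90.1 kt

Leg 1: heading 261.8°; drift -4.3° → track 257.5°, groundspeed 102.4 kt
Leg 2: heading 268.6°; drift -5.7° → track 262.9°, groundspeed 101.6 kt
Leg 3: heading 226.6°; drift +3.2° → track 229.8°, groundspeed 102.9 kt
Leg 4: heading 237.6°; drift +0.9° → track 238.5°, groundspeed 103.5 kt
Leg 5: heading 315.2°; drift -13.7° → track 301.5°, groundspeed 90.1 kt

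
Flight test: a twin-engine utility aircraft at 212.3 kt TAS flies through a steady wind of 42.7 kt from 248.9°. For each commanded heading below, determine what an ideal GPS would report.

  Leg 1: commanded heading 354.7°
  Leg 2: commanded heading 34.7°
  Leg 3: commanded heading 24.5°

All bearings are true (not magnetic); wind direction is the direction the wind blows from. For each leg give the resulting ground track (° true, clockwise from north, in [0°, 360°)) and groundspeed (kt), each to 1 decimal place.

Leg 1: track=5.1°, groundspeed=227.7 kt
Leg 2: track=40.2°, groundspeed=248.8 kt
Leg 3: track=31.5°, groundspeed=244.6 kt

Leg 1: heading 354.7°; drift +10.4° → track 5.1°, groundspeed 227.7 kt
Leg 2: heading 34.7°; drift +5.5° → track 40.2°, groundspeed 248.8 kt
Leg 3: heading 24.5°; drift +7.0° → track 31.5°, groundspeed 244.6 kt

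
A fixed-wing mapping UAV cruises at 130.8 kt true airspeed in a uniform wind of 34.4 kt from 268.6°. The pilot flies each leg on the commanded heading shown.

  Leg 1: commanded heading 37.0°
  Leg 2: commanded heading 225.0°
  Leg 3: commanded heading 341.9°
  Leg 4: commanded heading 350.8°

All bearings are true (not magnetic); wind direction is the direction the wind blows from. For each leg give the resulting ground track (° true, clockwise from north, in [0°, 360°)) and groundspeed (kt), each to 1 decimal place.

Leg 1: heading 37.0°; drift +10.0° → track 47.0°, groundspeed 154.5 kt
Leg 2: heading 225.0°; drift -12.6° → track 212.4°, groundspeed 108.5 kt
Leg 3: heading 341.9°; drift +15.2° → track 357.1°, groundspeed 125.3 kt
Leg 4: heading 350.8°; drift +15.1° → track 5.9°, groundspeed 130.7 kt

Leg 1: track=47.0°, groundspeed=154.5 kt
Leg 2: track=212.4°, groundspeed=108.5 kt
Leg 3: track=357.1°, groundspeed=125.3 kt
Leg 4: track=5.9°, groundspeed=130.7 kt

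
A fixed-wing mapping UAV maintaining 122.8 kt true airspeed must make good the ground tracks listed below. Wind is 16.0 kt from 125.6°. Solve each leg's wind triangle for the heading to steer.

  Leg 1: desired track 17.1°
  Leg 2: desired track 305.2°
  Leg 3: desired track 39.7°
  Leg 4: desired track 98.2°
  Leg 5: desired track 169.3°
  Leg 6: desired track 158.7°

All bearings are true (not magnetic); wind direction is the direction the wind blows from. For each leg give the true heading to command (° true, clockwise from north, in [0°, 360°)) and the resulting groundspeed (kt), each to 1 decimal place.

Leg 1: desired track 17.1°; wind correction +7.1° → command heading 24.2°, groundspeed 126.9 kt
Leg 2: desired track 305.2°; wind correction -0.1° → command heading 305.1°, groundspeed 138.8 kt
Leg 3: desired track 39.7°; wind correction +7.5° → command heading 47.2°, groundspeed 120.6 kt
Leg 4: desired track 98.2°; wind correction +3.4° → command heading 101.6°, groundspeed 108.4 kt
Leg 5: desired track 169.3°; wind correction -5.2° → command heading 164.1°, groundspeed 110.7 kt
Leg 6: desired track 158.7°; wind correction -4.1° → command heading 154.6°, groundspeed 109.1 kt

Leg 1: heading=24.2°, groundspeed=126.9 kt
Leg 2: heading=305.1°, groundspeed=138.8 kt
Leg 3: heading=47.2°, groundspeed=120.6 kt
Leg 4: heading=101.6°, groundspeed=108.4 kt
Leg 5: heading=164.1°, groundspeed=110.7 kt
Leg 6: heading=154.6°, groundspeed=109.1 kt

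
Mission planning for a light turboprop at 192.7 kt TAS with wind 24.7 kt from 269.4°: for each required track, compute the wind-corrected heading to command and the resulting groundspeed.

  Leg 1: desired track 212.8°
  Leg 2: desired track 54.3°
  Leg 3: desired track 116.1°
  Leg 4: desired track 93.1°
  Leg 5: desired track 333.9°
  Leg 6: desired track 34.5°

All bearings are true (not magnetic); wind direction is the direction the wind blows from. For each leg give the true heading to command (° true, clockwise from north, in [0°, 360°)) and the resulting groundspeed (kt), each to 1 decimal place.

Leg 1: desired track 212.8°; wind correction +6.1° → command heading 218.9°, groundspeed 178.0 kt
Leg 2: desired track 54.3°; wind correction -4.2° → command heading 50.1°, groundspeed 212.4 kt
Leg 3: desired track 116.1°; wind correction +3.3° → command heading 119.4°, groundspeed 214.4 kt
Leg 4: desired track 93.1°; wind correction +0.5° → command heading 93.6°, groundspeed 217.3 kt
Leg 5: desired track 333.9°; wind correction -6.6° → command heading 327.3°, groundspeed 180.8 kt
Leg 6: desired track 34.5°; wind correction -6.0° → command heading 28.5°, groundspeed 205.8 kt

Leg 1: heading=218.9°, groundspeed=178.0 kt
Leg 2: heading=50.1°, groundspeed=212.4 kt
Leg 3: heading=119.4°, groundspeed=214.4 kt
Leg 4: heading=93.6°, groundspeed=217.3 kt
Leg 5: heading=327.3°, groundspeed=180.8 kt
Leg 6: heading=28.5°, groundspeed=205.8 kt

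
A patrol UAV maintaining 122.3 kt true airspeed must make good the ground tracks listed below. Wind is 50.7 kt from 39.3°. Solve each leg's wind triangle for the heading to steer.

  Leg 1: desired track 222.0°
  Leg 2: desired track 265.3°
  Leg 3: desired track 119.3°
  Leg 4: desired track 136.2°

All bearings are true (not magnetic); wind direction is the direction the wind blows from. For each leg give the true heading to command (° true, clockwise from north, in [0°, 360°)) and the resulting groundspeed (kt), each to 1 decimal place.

Leg 1: desired track 222.0°; wind correction +1.1° → command heading 223.1°, groundspeed 172.9 kt
Leg 2: desired track 265.3°; wind correction +17.3° → command heading 282.6°, groundspeed 152.0 kt
Leg 3: desired track 119.3°; wind correction -24.1° → command heading 95.2°, groundspeed 102.8 kt
Leg 4: desired track 136.2°; wind correction -24.3° → command heading 111.9°, groundspeed 117.6 kt

Leg 1: heading=223.1°, groundspeed=172.9 kt
Leg 2: heading=282.6°, groundspeed=152.0 kt
Leg 3: heading=95.2°, groundspeed=102.8 kt
Leg 4: heading=111.9°, groundspeed=117.6 kt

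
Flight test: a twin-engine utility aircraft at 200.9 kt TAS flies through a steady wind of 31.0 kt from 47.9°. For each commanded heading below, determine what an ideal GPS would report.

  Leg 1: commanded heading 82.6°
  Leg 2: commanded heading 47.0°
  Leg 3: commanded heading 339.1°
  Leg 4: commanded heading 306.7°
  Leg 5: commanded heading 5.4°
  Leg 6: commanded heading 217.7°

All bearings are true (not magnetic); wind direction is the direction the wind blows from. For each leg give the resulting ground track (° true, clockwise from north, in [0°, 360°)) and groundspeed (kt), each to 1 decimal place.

Leg 1: track=88.3°, groundspeed=176.3 kt
Leg 2: track=46.8°, groundspeed=169.9 kt
Leg 3: track=330.4°, groundspeed=191.9 kt
Leg 4: track=298.3°, groundspeed=209.1 kt
Leg 5: track=358.7°, groundspeed=179.3 kt
Leg 6: track=219.1°, groundspeed=231.5 kt

Leg 1: heading 82.6°; drift +5.7° → track 88.3°, groundspeed 176.3 kt
Leg 2: heading 47.0°; drift -0.2° → track 46.8°, groundspeed 169.9 kt
Leg 3: heading 339.1°; drift -8.7° → track 330.4°, groundspeed 191.9 kt
Leg 4: heading 306.7°; drift -8.4° → track 298.3°, groundspeed 209.1 kt
Leg 5: heading 5.4°; drift -6.7° → track 358.7°, groundspeed 179.3 kt
Leg 6: heading 217.7°; drift +1.4° → track 219.1°, groundspeed 231.5 kt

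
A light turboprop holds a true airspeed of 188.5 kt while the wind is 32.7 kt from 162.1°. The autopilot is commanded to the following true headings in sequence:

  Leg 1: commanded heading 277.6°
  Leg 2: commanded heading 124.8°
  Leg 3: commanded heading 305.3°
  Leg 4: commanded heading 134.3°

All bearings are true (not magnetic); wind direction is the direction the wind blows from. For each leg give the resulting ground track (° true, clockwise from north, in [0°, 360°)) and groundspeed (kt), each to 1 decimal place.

Leg 1: heading 277.6°; drift +8.3° → track 285.9°, groundspeed 204.7 kt
Leg 2: heading 124.8°; drift -7.0° → track 117.8°, groundspeed 163.7 kt
Leg 3: heading 305.3°; drift +5.2° → track 310.5°, groundspeed 215.6 kt
Leg 4: heading 134.3°; drift -5.5° → track 128.8°, groundspeed 160.3 kt

Leg 1: track=285.9°, groundspeed=204.7 kt
Leg 2: track=117.8°, groundspeed=163.7 kt
Leg 3: track=310.5°, groundspeed=215.6 kt
Leg 4: track=128.8°, groundspeed=160.3 kt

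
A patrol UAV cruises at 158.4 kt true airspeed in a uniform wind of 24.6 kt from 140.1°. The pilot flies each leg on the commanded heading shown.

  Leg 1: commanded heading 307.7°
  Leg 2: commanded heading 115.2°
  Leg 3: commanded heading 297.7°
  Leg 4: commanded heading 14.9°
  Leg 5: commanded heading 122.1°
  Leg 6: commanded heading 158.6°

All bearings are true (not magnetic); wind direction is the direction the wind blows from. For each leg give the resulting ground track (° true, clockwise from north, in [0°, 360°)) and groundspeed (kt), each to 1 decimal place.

Leg 1: track=309.4°, groundspeed=182.5 kt
Leg 2: track=110.8°, groundspeed=136.5 kt
Leg 3: track=300.7°, groundspeed=181.4 kt
Leg 4: track=8.3°, groundspeed=173.7 kt
Leg 5: track=118.9°, groundspeed=135.2 kt
Leg 6: track=161.9°, groundspeed=135.3 kt

Leg 1: heading 307.7°; drift +1.7° → track 309.4°, groundspeed 182.5 kt
Leg 2: heading 115.2°; drift -4.4° → track 110.8°, groundspeed 136.5 kt
Leg 3: heading 297.7°; drift +3.0° → track 300.7°, groundspeed 181.4 kt
Leg 4: heading 14.9°; drift -6.6° → track 8.3°, groundspeed 173.7 kt
Leg 5: heading 122.1°; drift -3.2° → track 118.9°, groundspeed 135.2 kt
Leg 6: heading 158.6°; drift +3.3° → track 161.9°, groundspeed 135.3 kt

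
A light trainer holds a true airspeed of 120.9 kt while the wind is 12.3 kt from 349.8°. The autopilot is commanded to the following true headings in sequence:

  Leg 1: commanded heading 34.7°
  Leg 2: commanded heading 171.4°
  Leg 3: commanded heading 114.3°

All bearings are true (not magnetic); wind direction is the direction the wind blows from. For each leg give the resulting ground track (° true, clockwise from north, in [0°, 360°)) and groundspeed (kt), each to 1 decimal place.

Leg 1: track=39.1°, groundspeed=112.5 kt
Leg 2: track=171.3°, groundspeed=133.2 kt
Leg 3: track=118.8°, groundspeed=128.3 kt

Leg 1: heading 34.7°; drift +4.4° → track 39.1°, groundspeed 112.5 kt
Leg 2: heading 171.4°; drift -0.1° → track 171.3°, groundspeed 133.2 kt
Leg 3: heading 114.3°; drift +4.5° → track 118.8°, groundspeed 128.3 kt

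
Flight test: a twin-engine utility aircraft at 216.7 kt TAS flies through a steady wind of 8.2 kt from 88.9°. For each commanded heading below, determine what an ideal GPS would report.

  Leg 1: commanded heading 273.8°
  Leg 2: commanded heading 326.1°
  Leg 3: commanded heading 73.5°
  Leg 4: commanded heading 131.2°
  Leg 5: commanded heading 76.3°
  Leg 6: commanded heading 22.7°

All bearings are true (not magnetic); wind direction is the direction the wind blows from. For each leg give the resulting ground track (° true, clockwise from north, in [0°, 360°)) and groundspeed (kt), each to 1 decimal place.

Leg 1: track=273.6°, groundspeed=224.9 kt
Leg 2: track=324.3°, groundspeed=221.2 kt
Leg 3: track=72.9°, groundspeed=208.8 kt
Leg 4: track=132.7°, groundspeed=210.7 kt
Leg 5: track=75.8°, groundspeed=208.7 kt
Leg 6: track=20.7°, groundspeed=213.5 kt

Leg 1: heading 273.8°; drift -0.2° → track 273.6°, groundspeed 224.9 kt
Leg 2: heading 326.1°; drift -1.8° → track 324.3°, groundspeed 221.2 kt
Leg 3: heading 73.5°; drift -0.6° → track 72.9°, groundspeed 208.8 kt
Leg 4: heading 131.2°; drift +1.5° → track 132.7°, groundspeed 210.7 kt
Leg 5: heading 76.3°; drift -0.5° → track 75.8°, groundspeed 208.7 kt
Leg 6: heading 22.7°; drift -2.0° → track 20.7°, groundspeed 213.5 kt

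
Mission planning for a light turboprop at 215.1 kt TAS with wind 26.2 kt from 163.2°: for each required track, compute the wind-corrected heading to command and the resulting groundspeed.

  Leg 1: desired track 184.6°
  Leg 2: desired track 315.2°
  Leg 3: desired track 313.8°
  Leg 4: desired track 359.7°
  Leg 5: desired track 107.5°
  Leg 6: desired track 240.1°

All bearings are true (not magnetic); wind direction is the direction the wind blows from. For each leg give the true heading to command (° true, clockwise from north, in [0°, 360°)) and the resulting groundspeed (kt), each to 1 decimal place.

Leg 1: desired track 184.6°; wind correction -2.5° → command heading 182.1°, groundspeed 190.5 kt
Leg 2: desired track 315.2°; wind correction -3.3° → command heading 311.9°, groundspeed 237.9 kt
Leg 3: desired track 313.8°; wind correction -3.4° → command heading 310.4°, groundspeed 237.5 kt
Leg 4: desired track 359.7°; wind correction +2.0° → command heading 1.7°, groundspeed 240.1 kt
Leg 5: desired track 107.5°; wind correction +5.8° → command heading 113.3°, groundspeed 199.2 kt
Leg 6: desired track 240.1°; wind correction -6.8° → command heading 233.3°, groundspeed 207.6 kt

Leg 1: heading=182.1°, groundspeed=190.5 kt
Leg 2: heading=311.9°, groundspeed=237.9 kt
Leg 3: heading=310.4°, groundspeed=237.5 kt
Leg 4: heading=1.7°, groundspeed=240.1 kt
Leg 5: heading=113.3°, groundspeed=199.2 kt
Leg 6: heading=233.3°, groundspeed=207.6 kt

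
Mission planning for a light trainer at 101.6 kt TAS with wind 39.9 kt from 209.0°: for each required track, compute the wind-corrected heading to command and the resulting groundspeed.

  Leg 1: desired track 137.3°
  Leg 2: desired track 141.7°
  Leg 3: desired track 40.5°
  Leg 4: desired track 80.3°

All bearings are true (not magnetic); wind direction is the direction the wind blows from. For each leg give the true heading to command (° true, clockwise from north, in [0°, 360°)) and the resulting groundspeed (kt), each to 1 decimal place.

Leg 1: desired track 137.3°; wind correction +21.9° → command heading 159.2°, groundspeed 81.7 kt
Leg 2: desired track 141.7°; wind correction +21.2° → command heading 162.9°, groundspeed 79.3 kt
Leg 3: desired track 40.5°; wind correction +4.5° → command heading 45.0°, groundspeed 140.4 kt
Leg 4: desired track 80.3°; wind correction +17.8° → command heading 98.1°, groundspeed 121.7 kt

Leg 1: heading=159.2°, groundspeed=81.7 kt
Leg 2: heading=162.9°, groundspeed=79.3 kt
Leg 3: heading=45.0°, groundspeed=140.4 kt
Leg 4: heading=98.1°, groundspeed=121.7 kt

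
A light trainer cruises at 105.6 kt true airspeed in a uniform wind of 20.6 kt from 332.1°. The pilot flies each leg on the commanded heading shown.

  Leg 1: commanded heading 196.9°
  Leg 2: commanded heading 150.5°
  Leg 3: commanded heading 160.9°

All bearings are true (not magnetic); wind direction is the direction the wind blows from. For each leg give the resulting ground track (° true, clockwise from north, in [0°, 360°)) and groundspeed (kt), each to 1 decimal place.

Leg 1: track=190.0°, groundspeed=121.1 kt
Leg 2: track=150.8°, groundspeed=126.2 kt
Leg 3: track=159.5°, groundspeed=126.0 kt

Leg 1: heading 196.9°; drift -6.9° → track 190.0°, groundspeed 121.1 kt
Leg 2: heading 150.5°; drift +0.3° → track 150.8°, groundspeed 126.2 kt
Leg 3: heading 160.9°; drift -1.4° → track 159.5°, groundspeed 126.0 kt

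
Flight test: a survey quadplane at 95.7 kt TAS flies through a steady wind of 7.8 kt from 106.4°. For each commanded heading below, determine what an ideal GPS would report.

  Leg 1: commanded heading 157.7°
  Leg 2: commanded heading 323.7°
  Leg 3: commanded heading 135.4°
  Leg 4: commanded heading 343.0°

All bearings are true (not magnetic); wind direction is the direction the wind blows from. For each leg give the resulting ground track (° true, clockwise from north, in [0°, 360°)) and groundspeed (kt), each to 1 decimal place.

Leg 1: heading 157.7°; drift +3.8° → track 161.5°, groundspeed 91.0 kt
Leg 2: heading 323.7°; drift -2.7° → track 321.0°, groundspeed 102.0 kt
Leg 3: heading 135.4°; drift +2.4° → track 137.8°, groundspeed 89.0 kt
Leg 4: heading 343.0°; drift -3.7° → track 339.3°, groundspeed 100.2 kt

Leg 1: track=161.5°, groundspeed=91.0 kt
Leg 2: track=321.0°, groundspeed=102.0 kt
Leg 3: track=137.8°, groundspeed=89.0 kt
Leg 4: track=339.3°, groundspeed=100.2 kt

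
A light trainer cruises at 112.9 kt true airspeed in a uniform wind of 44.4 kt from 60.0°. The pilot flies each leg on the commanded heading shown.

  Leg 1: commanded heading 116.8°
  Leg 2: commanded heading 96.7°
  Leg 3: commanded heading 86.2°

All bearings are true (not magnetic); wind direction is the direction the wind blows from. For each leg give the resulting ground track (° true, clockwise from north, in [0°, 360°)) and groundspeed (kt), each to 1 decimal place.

Leg 1: heading 116.8°; drift +22.8° → track 139.6°, groundspeed 96.1 kt
Leg 2: heading 96.7°; drift +18.9° → track 115.6°, groundspeed 81.7 kt
Leg 3: heading 86.2°; drift +15.0° → track 101.2°, groundspeed 75.6 kt

Leg 1: track=139.6°, groundspeed=96.1 kt
Leg 2: track=115.6°, groundspeed=81.7 kt
Leg 3: track=101.2°, groundspeed=75.6 kt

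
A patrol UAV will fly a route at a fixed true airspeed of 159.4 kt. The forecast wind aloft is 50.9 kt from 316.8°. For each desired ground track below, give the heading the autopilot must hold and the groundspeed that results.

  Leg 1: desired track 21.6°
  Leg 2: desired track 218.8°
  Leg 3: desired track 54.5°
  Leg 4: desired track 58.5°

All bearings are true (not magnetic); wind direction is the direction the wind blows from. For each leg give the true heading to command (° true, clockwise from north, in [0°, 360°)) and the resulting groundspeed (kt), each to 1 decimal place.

Leg 1: heading=4.8°, groundspeed=130.9 kt
Leg 2: heading=237.2°, groundspeed=158.3 kt
Leg 3: heading=36.1°, groundspeed=158.0 kt
Leg 4: heading=40.3°, groundspeed=161.7 kt

Leg 1: desired track 21.6°; wind correction -16.8° → command heading 4.8°, groundspeed 130.9 kt
Leg 2: desired track 218.8°; wind correction +18.4° → command heading 237.2°, groundspeed 158.3 kt
Leg 3: desired track 54.5°; wind correction -18.4° → command heading 36.1°, groundspeed 158.0 kt
Leg 4: desired track 58.5°; wind correction -18.2° → command heading 40.3°, groundspeed 161.7 kt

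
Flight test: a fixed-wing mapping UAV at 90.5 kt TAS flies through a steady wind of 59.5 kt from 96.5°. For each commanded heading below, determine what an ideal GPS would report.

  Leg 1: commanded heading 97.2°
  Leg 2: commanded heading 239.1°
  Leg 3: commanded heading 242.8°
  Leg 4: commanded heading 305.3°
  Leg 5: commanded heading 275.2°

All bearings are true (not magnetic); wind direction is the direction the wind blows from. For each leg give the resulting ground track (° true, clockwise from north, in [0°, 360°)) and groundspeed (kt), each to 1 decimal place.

Leg 1: track=98.5°, groundspeed=31.0 kt
Leg 2: track=253.8°, groundspeed=142.4 kt
Leg 3: track=256.1°, groundspeed=143.8 kt
Leg 4: track=293.9°, groundspeed=145.5 kt
Leg 5: track=275.7°, groundspeed=150.0 kt

Leg 1: heading 97.2°; drift +1.3° → track 98.5°, groundspeed 31.0 kt
Leg 2: heading 239.1°; drift +14.7° → track 253.8°, groundspeed 142.4 kt
Leg 3: heading 242.8°; drift +13.3° → track 256.1°, groundspeed 143.8 kt
Leg 4: heading 305.3°; drift -11.4° → track 293.9°, groundspeed 145.5 kt
Leg 5: heading 275.2°; drift +0.5° → track 275.7°, groundspeed 150.0 kt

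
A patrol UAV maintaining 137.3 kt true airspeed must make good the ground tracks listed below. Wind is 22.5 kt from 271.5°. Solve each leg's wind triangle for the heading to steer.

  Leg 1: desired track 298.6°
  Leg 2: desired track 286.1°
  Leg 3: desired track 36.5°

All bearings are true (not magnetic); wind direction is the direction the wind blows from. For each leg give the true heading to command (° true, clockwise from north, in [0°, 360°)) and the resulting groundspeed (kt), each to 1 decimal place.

Leg 1: heading=294.3°, groundspeed=116.9 kt
Leg 2: heading=283.7°, groundspeed=115.4 kt
Leg 3: heading=28.8°, groundspeed=149.0 kt

Leg 1: desired track 298.6°; wind correction -4.3° → command heading 294.3°, groundspeed 116.9 kt
Leg 2: desired track 286.1°; wind correction -2.4° → command heading 283.7°, groundspeed 115.4 kt
Leg 3: desired track 36.5°; wind correction -7.7° → command heading 28.8°, groundspeed 149.0 kt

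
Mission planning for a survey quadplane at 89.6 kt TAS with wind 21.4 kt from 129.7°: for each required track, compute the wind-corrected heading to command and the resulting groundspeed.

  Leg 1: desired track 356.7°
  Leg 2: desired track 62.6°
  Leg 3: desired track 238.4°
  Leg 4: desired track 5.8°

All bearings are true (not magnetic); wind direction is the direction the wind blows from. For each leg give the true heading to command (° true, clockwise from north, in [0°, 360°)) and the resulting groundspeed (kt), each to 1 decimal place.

Leg 1: heading=6.8°, groundspeed=102.8 kt
Leg 2: heading=75.3°, groundspeed=79.1 kt
Leg 3: heading=225.3°, groundspeed=94.1 kt
Leg 4: heading=17.2°, groundspeed=99.8 kt

Leg 1: desired track 356.7°; wind correction +10.1° → command heading 6.8°, groundspeed 102.8 kt
Leg 2: desired track 62.6°; wind correction +12.7° → command heading 75.3°, groundspeed 79.1 kt
Leg 3: desired track 238.4°; wind correction -13.1° → command heading 225.3°, groundspeed 94.1 kt
Leg 4: desired track 5.8°; wind correction +11.4° → command heading 17.2°, groundspeed 99.8 kt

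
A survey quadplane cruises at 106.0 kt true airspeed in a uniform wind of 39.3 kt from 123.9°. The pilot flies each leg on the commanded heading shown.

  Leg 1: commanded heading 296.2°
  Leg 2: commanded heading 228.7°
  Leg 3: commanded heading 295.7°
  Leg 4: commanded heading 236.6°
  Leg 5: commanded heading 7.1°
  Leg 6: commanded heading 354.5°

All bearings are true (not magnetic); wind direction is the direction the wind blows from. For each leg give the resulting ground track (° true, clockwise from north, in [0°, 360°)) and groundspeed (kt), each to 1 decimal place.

Leg 1: track=298.3°, groundspeed=145.0 kt
Leg 2: track=246.8°, groundspeed=122.1 kt
Leg 3: track=297.9°, groundspeed=145.0 kt
Leg 4: track=253.3°, groundspeed=126.5 kt
Leg 5: track=351.3°, groundspeed=128.6 kt
Leg 6: track=341.4°, groundspeed=134.4 kt

Leg 1: heading 296.2°; drift +2.1° → track 298.3°, groundspeed 145.0 kt
Leg 2: heading 228.7°; drift +18.1° → track 246.8°, groundspeed 122.1 kt
Leg 3: heading 295.7°; drift +2.2° → track 297.9°, groundspeed 145.0 kt
Leg 4: heading 236.6°; drift +16.7° → track 253.3°, groundspeed 126.5 kt
Leg 5: heading 7.1°; drift -15.8° → track 351.3°, groundspeed 128.6 kt
Leg 6: heading 354.5°; drift -13.1° → track 341.4°, groundspeed 134.4 kt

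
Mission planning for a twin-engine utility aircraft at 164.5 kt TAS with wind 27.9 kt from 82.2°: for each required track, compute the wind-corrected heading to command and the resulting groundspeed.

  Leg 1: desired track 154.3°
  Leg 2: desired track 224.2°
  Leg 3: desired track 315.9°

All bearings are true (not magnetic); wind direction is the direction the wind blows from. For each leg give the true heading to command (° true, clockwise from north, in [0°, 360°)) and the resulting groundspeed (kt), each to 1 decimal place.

Leg 1: heading=145.0°, groundspeed=153.8 kt
Leg 2: heading=218.2°, groundspeed=185.6 kt
Leg 3: heading=323.8°, groundspeed=179.5 kt

Leg 1: desired track 154.3°; wind correction -9.3° → command heading 145.0°, groundspeed 153.8 kt
Leg 2: desired track 224.2°; wind correction -6.0° → command heading 218.2°, groundspeed 185.6 kt
Leg 3: desired track 315.9°; wind correction +7.9° → command heading 323.8°, groundspeed 179.5 kt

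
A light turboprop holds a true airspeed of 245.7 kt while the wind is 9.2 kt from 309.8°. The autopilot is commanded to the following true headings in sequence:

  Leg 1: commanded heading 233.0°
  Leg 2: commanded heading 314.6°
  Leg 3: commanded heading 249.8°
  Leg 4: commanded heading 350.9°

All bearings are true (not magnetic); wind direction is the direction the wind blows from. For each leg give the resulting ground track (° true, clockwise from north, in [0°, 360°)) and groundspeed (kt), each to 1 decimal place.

Leg 1: track=230.9°, groundspeed=243.8 kt
Leg 2: track=314.8°, groundspeed=236.5 kt
Leg 3: track=247.9°, groundspeed=241.2 kt
Leg 4: track=352.4°, groundspeed=238.8 kt

Leg 1: heading 233.0°; drift -2.1° → track 230.9°, groundspeed 243.8 kt
Leg 2: heading 314.6°; drift +0.2° → track 314.8°, groundspeed 236.5 kt
Leg 3: heading 249.8°; drift -1.9° → track 247.9°, groundspeed 241.2 kt
Leg 4: heading 350.9°; drift +1.5° → track 352.4°, groundspeed 238.8 kt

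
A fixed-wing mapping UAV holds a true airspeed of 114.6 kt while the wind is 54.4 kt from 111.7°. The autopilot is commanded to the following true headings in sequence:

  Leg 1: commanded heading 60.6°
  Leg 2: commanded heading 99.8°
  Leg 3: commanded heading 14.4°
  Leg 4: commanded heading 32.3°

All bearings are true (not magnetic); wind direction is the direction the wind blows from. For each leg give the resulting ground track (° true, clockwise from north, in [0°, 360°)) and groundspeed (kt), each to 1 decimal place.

Leg 1: heading 60.6°; drift -27.8° → track 32.8°, groundspeed 90.9 kt
Leg 2: heading 99.8°; drift -10.4° → track 89.4°, groundspeed 62.4 kt
Leg 3: heading 14.4°; drift -23.9° → track 350.5°, groundspeed 133.0 kt
Leg 4: heading 32.3°; drift -27.1° → track 5.2°, groundspeed 117.5 kt

Leg 1: track=32.8°, groundspeed=90.9 kt
Leg 2: track=89.4°, groundspeed=62.4 kt
Leg 3: track=350.5°, groundspeed=133.0 kt
Leg 4: track=5.2°, groundspeed=117.5 kt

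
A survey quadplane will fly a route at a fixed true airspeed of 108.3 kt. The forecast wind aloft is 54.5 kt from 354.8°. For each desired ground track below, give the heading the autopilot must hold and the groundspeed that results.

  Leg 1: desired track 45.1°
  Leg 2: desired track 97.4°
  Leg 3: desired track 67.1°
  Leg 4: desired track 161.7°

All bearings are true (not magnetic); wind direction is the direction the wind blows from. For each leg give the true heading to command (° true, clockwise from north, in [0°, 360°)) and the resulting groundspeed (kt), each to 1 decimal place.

Leg 1: heading=22.3°, groundspeed=65.0 kt
Leg 2: heading=68.0°, groundspeed=106.2 kt
Leg 3: heading=38.5°, groundspeed=78.5 kt
Leg 4: heading=155.2°, groundspeed=160.7 kt

Leg 1: desired track 45.1°; wind correction -22.8° → command heading 22.3°, groundspeed 65.0 kt
Leg 2: desired track 97.4°; wind correction -29.4° → command heading 68.0°, groundspeed 106.2 kt
Leg 3: desired track 67.1°; wind correction -28.6° → command heading 38.5°, groundspeed 78.5 kt
Leg 4: desired track 161.7°; wind correction -6.5° → command heading 155.2°, groundspeed 160.7 kt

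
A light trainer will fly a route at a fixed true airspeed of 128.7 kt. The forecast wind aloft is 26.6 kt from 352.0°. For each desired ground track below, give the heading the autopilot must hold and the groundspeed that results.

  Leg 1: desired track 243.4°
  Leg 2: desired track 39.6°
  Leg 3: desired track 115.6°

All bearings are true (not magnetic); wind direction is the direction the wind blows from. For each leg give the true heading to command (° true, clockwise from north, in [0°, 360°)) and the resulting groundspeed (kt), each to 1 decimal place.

Leg 1: heading=254.7°, groundspeed=134.7 kt
Leg 2: heading=30.8°, groundspeed=109.3 kt
Leg 3: heading=105.7°, groundspeed=141.5 kt

Leg 1: desired track 243.4°; wind correction +11.3° → command heading 254.7°, groundspeed 134.7 kt
Leg 2: desired track 39.6°; wind correction -8.8° → command heading 30.8°, groundspeed 109.3 kt
Leg 3: desired track 115.6°; wind correction -9.9° → command heading 105.7°, groundspeed 141.5 kt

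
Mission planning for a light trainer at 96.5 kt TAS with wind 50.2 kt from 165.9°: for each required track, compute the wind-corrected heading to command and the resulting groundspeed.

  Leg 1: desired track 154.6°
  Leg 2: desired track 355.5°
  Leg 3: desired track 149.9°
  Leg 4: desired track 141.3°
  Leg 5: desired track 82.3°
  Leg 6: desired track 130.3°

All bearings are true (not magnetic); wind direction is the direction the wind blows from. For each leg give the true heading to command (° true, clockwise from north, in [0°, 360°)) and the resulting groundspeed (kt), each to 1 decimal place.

Leg 1: desired track 154.6°; wind correction +5.9° → command heading 160.5°, groundspeed 46.8 kt
Leg 2: desired track 355.5°; wind correction +5.0° → command heading 0.5°, groundspeed 145.6 kt
Leg 3: desired track 149.9°; wind correction +8.2° → command heading 158.1°, groundspeed 47.2 kt
Leg 4: desired track 141.3°; wind correction +12.5° → command heading 153.8°, groundspeed 48.6 kt
Leg 5: desired track 82.3°; wind correction +31.1° → command heading 113.4°, groundspeed 77.0 kt
Leg 6: desired track 130.3°; wind correction +17.6° → command heading 147.9°, groundspeed 51.2 kt

Leg 1: heading=160.5°, groundspeed=46.8 kt
Leg 2: heading=0.5°, groundspeed=145.6 kt
Leg 3: heading=158.1°, groundspeed=47.2 kt
Leg 4: heading=153.8°, groundspeed=48.6 kt
Leg 5: heading=113.4°, groundspeed=77.0 kt
Leg 6: heading=147.9°, groundspeed=51.2 kt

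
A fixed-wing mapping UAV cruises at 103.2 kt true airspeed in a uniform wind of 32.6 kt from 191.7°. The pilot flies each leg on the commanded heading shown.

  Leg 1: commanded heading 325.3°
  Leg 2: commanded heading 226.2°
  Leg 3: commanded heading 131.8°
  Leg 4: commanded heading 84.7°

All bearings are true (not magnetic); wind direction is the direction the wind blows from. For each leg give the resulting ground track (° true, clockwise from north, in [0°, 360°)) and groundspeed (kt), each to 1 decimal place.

Leg 1: heading 325.3°; drift +10.6° → track 335.9°, groundspeed 127.9 kt
Leg 2: heading 226.2°; drift +13.6° → track 239.8°, groundspeed 78.5 kt
Leg 3: heading 131.8°; drift -18.0° → track 113.8°, groundspeed 91.3 kt
Leg 4: heading 84.7°; drift -15.5° → track 69.2°, groundspeed 117.0 kt

Leg 1: track=335.9°, groundspeed=127.9 kt
Leg 2: track=239.8°, groundspeed=78.5 kt
Leg 3: track=113.8°, groundspeed=91.3 kt
Leg 4: track=69.2°, groundspeed=117.0 kt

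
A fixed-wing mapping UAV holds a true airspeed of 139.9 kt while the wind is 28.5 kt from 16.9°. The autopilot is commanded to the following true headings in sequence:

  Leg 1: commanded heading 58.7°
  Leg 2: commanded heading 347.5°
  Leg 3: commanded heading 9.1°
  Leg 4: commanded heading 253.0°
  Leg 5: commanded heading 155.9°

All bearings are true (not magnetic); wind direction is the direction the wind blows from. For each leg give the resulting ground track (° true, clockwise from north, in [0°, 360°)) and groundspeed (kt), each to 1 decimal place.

Leg 1: track=67.8°, groundspeed=120.2 kt
Leg 2: track=340.6°, groundspeed=115.9 kt
Leg 3: track=7.1°, groundspeed=111.7 kt
Leg 4: track=244.4°, groundspeed=157.6 kt
Leg 5: track=162.5°, groundspeed=162.5 kt

Leg 1: heading 58.7°; drift +9.1° → track 67.8°, groundspeed 120.2 kt
Leg 2: heading 347.5°; drift -6.9° → track 340.6°, groundspeed 115.9 kt
Leg 3: heading 9.1°; drift -2.0° → track 7.1°, groundspeed 111.7 kt
Leg 4: heading 253.0°; drift -8.6° → track 244.4°, groundspeed 157.6 kt
Leg 5: heading 155.9°; drift +6.6° → track 162.5°, groundspeed 162.5 kt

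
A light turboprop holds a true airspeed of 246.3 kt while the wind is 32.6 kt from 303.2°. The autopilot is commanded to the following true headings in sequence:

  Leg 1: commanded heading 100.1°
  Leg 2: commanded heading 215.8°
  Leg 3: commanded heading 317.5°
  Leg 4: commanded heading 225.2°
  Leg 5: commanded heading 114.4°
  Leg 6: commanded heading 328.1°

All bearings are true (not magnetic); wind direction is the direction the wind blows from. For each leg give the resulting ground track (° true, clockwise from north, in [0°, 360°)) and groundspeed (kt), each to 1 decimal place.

Leg 1: heading 100.1°; drift +2.7° → track 102.8°, groundspeed 276.6 kt
Leg 2: heading 215.8°; drift -7.6° → track 208.2°, groundspeed 247.0 kt
Leg 3: heading 317.5°; drift +2.1° → track 319.6°, groundspeed 214.9 kt
Leg 4: heading 225.2°; drift -7.6° → track 217.6°, groundspeed 241.6 kt
Leg 5: heading 114.4°; drift +1.0° → track 115.4°, groundspeed 278.6 kt
Leg 6: heading 328.1°; drift +3.6° → track 331.7°, groundspeed 217.2 kt

Leg 1: track=102.8°, groundspeed=276.6 kt
Leg 2: track=208.2°, groundspeed=247.0 kt
Leg 3: track=319.6°, groundspeed=214.9 kt
Leg 4: track=217.6°, groundspeed=241.6 kt
Leg 5: track=115.4°, groundspeed=278.6 kt
Leg 6: track=331.7°, groundspeed=217.2 kt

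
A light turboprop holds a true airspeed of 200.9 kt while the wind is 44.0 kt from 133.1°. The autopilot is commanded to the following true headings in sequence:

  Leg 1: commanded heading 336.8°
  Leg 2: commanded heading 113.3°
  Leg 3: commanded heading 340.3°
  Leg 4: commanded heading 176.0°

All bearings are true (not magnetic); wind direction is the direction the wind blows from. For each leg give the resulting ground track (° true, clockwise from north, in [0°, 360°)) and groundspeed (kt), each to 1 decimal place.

Leg 1: track=332.6°, groundspeed=241.8 kt
Leg 2: track=108.0°, groundspeed=160.2 kt
Leg 3: track=335.5°, groundspeed=240.9 kt
Leg 4: track=186.1°, groundspeed=171.3 kt

Leg 1: heading 336.8°; drift -4.2° → track 332.6°, groundspeed 241.8 kt
Leg 2: heading 113.3°; drift -5.3° → track 108.0°, groundspeed 160.2 kt
Leg 3: heading 340.3°; drift -4.8° → track 335.5°, groundspeed 240.9 kt
Leg 4: heading 176.0°; drift +10.1° → track 186.1°, groundspeed 171.3 kt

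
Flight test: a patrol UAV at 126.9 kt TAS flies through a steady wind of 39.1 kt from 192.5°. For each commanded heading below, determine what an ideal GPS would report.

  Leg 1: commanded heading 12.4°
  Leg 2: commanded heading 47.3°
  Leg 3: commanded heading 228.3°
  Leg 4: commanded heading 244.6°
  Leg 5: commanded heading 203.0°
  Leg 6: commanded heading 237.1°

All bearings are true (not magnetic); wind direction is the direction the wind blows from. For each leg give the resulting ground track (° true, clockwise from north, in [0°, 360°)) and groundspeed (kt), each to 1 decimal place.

Leg 1: heading 12.4°; drift +0.0° → track 12.4°, groundspeed 166.0 kt
Leg 2: heading 47.3°; drift -8.0° → track 39.3°, groundspeed 160.6 kt
Leg 3: heading 228.3°; drift +13.5° → track 241.8°, groundspeed 97.9 kt
Leg 4: heading 244.6°; drift +16.7° → track 261.3°, groundspeed 107.4 kt
Leg 5: heading 203.0°; drift +4.6° → track 207.6°, groundspeed 88.7 kt
Leg 6: heading 237.1°; drift +15.5° → track 252.6°, groundspeed 102.8 kt

Leg 1: track=12.4°, groundspeed=166.0 kt
Leg 2: track=39.3°, groundspeed=160.6 kt
Leg 3: track=241.8°, groundspeed=97.9 kt
Leg 4: track=261.3°, groundspeed=107.4 kt
Leg 5: track=207.6°, groundspeed=88.7 kt
Leg 6: track=252.6°, groundspeed=102.8 kt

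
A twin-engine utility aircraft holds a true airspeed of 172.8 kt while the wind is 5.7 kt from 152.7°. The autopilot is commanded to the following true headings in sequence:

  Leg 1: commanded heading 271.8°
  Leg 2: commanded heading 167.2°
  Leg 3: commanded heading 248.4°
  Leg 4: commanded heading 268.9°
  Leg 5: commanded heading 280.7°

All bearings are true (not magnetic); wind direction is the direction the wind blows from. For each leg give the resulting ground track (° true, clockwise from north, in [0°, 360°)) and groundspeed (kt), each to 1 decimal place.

Leg 1: heading 271.8°; drift +1.6° → track 273.4°, groundspeed 175.6 kt
Leg 2: heading 167.2°; drift +0.5° → track 167.7°, groundspeed 167.3 kt
Leg 3: heading 248.4°; drift +1.9° → track 250.3°, groundspeed 173.5 kt
Leg 4: heading 268.9°; drift +1.7° → track 270.6°, groundspeed 175.4 kt
Leg 5: heading 280.7°; drift +1.5° → track 282.2°, groundspeed 176.4 kt

Leg 1: track=273.4°, groundspeed=175.6 kt
Leg 2: track=167.7°, groundspeed=167.3 kt
Leg 3: track=250.3°, groundspeed=173.5 kt
Leg 4: track=270.6°, groundspeed=175.4 kt
Leg 5: track=282.2°, groundspeed=176.4 kt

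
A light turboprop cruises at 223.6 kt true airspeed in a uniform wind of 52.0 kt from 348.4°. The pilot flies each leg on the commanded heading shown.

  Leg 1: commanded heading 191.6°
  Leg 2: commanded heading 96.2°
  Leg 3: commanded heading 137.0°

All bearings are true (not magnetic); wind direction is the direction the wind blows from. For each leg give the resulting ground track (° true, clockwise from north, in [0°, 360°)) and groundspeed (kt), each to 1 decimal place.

Leg 1: track=187.3°, groundspeed=272.2 kt
Leg 2: track=107.9°, groundspeed=244.6 kt
Leg 3: track=142.8°, groundspeed=269.4 kt

Leg 1: heading 191.6°; drift -4.3° → track 187.3°, groundspeed 272.2 kt
Leg 2: heading 96.2°; drift +11.7° → track 107.9°, groundspeed 244.6 kt
Leg 3: heading 137.0°; drift +5.8° → track 142.8°, groundspeed 269.4 kt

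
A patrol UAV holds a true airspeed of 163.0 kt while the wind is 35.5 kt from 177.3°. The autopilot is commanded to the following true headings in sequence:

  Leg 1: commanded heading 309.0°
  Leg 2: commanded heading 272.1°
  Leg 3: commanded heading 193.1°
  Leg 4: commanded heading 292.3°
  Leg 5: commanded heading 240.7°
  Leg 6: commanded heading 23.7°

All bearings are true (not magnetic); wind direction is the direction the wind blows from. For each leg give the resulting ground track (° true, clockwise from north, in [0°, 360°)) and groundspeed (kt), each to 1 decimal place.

Leg 1: track=317.1°, groundspeed=188.5 kt
Leg 2: track=284.1°, groundspeed=169.7 kt
Leg 3: track=197.4°, groundspeed=129.2 kt
Leg 4: track=302.5°, groundspeed=180.9 kt
Leg 5: track=252.9°, groundspeed=150.5 kt
Leg 6: track=19.1°, groundspeed=195.4 kt

Leg 1: heading 309.0°; drift +8.1° → track 317.1°, groundspeed 188.5 kt
Leg 2: heading 272.1°; drift +12.0° → track 284.1°, groundspeed 169.7 kt
Leg 3: heading 193.1°; drift +4.3° → track 197.4°, groundspeed 129.2 kt
Leg 4: heading 292.3°; drift +10.2° → track 302.5°, groundspeed 180.9 kt
Leg 5: heading 240.7°; drift +12.2° → track 252.9°, groundspeed 150.5 kt
Leg 6: heading 23.7°; drift -4.6° → track 19.1°, groundspeed 195.4 kt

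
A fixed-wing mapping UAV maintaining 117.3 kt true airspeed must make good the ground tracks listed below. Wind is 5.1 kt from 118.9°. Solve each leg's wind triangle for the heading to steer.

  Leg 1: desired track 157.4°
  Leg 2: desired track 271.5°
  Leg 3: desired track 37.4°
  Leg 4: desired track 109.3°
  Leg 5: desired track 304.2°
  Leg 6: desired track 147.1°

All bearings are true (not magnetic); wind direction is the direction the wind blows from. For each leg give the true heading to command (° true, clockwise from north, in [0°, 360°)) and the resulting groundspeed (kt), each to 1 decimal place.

Leg 1: heading=155.8°, groundspeed=113.3 kt
Leg 2: heading=270.4°, groundspeed=121.8 kt
Leg 3: heading=39.9°, groundspeed=116.4 kt
Leg 4: heading=109.7°, groundspeed=112.3 kt
Leg 5: heading=304.4°, groundspeed=122.4 kt
Leg 6: heading=145.9°, groundspeed=112.8 kt

Leg 1: desired track 157.4°; wind correction -1.6° → command heading 155.8°, groundspeed 113.3 kt
Leg 2: desired track 271.5°; wind correction -1.1° → command heading 270.4°, groundspeed 121.8 kt
Leg 3: desired track 37.4°; wind correction +2.5° → command heading 39.9°, groundspeed 116.4 kt
Leg 4: desired track 109.3°; wind correction +0.4° → command heading 109.7°, groundspeed 112.3 kt
Leg 5: desired track 304.2°; wind correction +0.2° → command heading 304.4°, groundspeed 122.4 kt
Leg 6: desired track 147.1°; wind correction -1.2° → command heading 145.9°, groundspeed 112.8 kt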